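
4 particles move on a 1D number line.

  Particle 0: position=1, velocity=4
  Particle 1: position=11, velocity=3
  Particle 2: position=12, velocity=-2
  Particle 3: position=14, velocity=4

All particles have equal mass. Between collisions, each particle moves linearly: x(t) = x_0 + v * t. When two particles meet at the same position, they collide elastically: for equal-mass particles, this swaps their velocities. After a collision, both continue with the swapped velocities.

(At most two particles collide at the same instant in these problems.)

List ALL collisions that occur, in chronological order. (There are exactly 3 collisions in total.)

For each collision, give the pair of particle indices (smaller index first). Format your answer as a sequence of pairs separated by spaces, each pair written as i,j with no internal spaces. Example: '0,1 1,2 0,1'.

Collision at t=1/5: particles 1 and 2 swap velocities; positions: p0=9/5 p1=58/5 p2=58/5 p3=74/5; velocities now: v0=4 v1=-2 v2=3 v3=4
Collision at t=11/6: particles 0 and 1 swap velocities; positions: p0=25/3 p1=25/3 p2=33/2 p3=64/3; velocities now: v0=-2 v1=4 v2=3 v3=4
Collision at t=10: particles 1 and 2 swap velocities; positions: p0=-8 p1=41 p2=41 p3=54; velocities now: v0=-2 v1=3 v2=4 v3=4

Answer: 1,2 0,1 1,2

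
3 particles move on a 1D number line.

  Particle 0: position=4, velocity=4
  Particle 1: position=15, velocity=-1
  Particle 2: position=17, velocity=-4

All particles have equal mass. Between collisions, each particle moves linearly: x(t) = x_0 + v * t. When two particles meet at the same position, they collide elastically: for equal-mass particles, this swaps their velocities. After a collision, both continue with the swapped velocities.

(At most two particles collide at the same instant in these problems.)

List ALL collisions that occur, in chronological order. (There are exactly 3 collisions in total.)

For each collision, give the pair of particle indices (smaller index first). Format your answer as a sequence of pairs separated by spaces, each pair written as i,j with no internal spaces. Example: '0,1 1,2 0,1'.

Answer: 1,2 0,1 1,2

Derivation:
Collision at t=2/3: particles 1 and 2 swap velocities; positions: p0=20/3 p1=43/3 p2=43/3; velocities now: v0=4 v1=-4 v2=-1
Collision at t=13/8: particles 0 and 1 swap velocities; positions: p0=21/2 p1=21/2 p2=107/8; velocities now: v0=-4 v1=4 v2=-1
Collision at t=11/5: particles 1 and 2 swap velocities; positions: p0=41/5 p1=64/5 p2=64/5; velocities now: v0=-4 v1=-1 v2=4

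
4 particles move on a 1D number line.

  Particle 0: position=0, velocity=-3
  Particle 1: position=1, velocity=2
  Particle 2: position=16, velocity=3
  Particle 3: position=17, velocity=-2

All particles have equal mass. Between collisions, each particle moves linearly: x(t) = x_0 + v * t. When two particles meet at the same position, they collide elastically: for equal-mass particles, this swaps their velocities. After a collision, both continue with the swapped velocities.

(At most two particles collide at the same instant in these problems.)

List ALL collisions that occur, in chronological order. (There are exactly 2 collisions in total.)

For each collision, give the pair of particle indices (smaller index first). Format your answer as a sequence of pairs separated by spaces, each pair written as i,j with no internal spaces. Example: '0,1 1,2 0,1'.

Collision at t=1/5: particles 2 and 3 swap velocities; positions: p0=-3/5 p1=7/5 p2=83/5 p3=83/5; velocities now: v0=-3 v1=2 v2=-2 v3=3
Collision at t=4: particles 1 and 2 swap velocities; positions: p0=-12 p1=9 p2=9 p3=28; velocities now: v0=-3 v1=-2 v2=2 v3=3

Answer: 2,3 1,2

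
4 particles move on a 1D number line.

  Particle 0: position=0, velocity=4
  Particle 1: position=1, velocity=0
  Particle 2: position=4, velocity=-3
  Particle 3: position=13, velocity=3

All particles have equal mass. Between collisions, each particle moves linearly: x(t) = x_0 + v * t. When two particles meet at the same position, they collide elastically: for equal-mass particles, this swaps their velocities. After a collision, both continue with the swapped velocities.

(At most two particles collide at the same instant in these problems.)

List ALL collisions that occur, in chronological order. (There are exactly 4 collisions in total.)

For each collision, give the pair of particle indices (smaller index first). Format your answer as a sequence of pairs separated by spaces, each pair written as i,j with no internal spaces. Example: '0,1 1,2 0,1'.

Collision at t=1/4: particles 0 and 1 swap velocities; positions: p0=1 p1=1 p2=13/4 p3=55/4; velocities now: v0=0 v1=4 v2=-3 v3=3
Collision at t=4/7: particles 1 and 2 swap velocities; positions: p0=1 p1=16/7 p2=16/7 p3=103/7; velocities now: v0=0 v1=-3 v2=4 v3=3
Collision at t=1: particles 0 and 1 swap velocities; positions: p0=1 p1=1 p2=4 p3=16; velocities now: v0=-3 v1=0 v2=4 v3=3
Collision at t=13: particles 2 and 3 swap velocities; positions: p0=-35 p1=1 p2=52 p3=52; velocities now: v0=-3 v1=0 v2=3 v3=4

Answer: 0,1 1,2 0,1 2,3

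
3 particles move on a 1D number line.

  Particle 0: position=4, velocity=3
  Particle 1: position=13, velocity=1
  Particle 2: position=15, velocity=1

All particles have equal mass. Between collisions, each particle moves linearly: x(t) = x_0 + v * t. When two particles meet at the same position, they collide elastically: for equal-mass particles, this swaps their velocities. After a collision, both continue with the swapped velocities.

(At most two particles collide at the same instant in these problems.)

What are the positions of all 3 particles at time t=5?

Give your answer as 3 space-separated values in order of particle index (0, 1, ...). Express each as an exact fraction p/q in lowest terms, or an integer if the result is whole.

Collision at t=9/2: particles 0 and 1 swap velocities; positions: p0=35/2 p1=35/2 p2=39/2; velocities now: v0=1 v1=3 v2=1
Advance to t=5 (no further collisions before then); velocities: v0=1 v1=3 v2=1; positions = 18 19 20

Answer: 18 19 20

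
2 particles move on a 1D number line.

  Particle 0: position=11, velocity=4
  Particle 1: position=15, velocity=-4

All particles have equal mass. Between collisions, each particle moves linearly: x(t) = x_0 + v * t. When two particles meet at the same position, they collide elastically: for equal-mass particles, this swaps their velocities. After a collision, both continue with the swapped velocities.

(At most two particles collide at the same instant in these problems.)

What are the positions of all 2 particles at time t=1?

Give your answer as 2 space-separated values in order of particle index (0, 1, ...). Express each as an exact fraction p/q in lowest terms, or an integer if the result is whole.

Collision at t=1/2: particles 0 and 1 swap velocities; positions: p0=13 p1=13; velocities now: v0=-4 v1=4
Advance to t=1 (no further collisions before then); velocities: v0=-4 v1=4; positions = 11 15

Answer: 11 15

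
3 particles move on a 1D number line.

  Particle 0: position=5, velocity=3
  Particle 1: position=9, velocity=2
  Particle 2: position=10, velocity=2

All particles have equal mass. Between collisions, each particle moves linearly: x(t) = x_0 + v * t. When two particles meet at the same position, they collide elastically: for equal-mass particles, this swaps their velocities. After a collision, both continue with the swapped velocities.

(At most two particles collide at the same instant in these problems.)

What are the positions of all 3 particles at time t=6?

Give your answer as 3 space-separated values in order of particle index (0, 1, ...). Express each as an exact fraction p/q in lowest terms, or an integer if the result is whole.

Collision at t=4: particles 0 and 1 swap velocities; positions: p0=17 p1=17 p2=18; velocities now: v0=2 v1=3 v2=2
Collision at t=5: particles 1 and 2 swap velocities; positions: p0=19 p1=20 p2=20; velocities now: v0=2 v1=2 v2=3
Advance to t=6 (no further collisions before then); velocities: v0=2 v1=2 v2=3; positions = 21 22 23

Answer: 21 22 23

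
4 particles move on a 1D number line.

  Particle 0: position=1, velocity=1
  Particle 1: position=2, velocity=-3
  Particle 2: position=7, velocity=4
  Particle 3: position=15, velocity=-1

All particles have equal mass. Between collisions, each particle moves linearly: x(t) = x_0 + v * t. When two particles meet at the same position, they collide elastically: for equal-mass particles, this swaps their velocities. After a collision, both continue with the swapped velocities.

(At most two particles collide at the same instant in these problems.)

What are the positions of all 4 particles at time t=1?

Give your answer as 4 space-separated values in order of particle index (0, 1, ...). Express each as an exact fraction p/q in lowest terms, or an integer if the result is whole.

Answer: -1 2 11 14

Derivation:
Collision at t=1/4: particles 0 and 1 swap velocities; positions: p0=5/4 p1=5/4 p2=8 p3=59/4; velocities now: v0=-3 v1=1 v2=4 v3=-1
Advance to t=1 (no further collisions before then); velocities: v0=-3 v1=1 v2=4 v3=-1; positions = -1 2 11 14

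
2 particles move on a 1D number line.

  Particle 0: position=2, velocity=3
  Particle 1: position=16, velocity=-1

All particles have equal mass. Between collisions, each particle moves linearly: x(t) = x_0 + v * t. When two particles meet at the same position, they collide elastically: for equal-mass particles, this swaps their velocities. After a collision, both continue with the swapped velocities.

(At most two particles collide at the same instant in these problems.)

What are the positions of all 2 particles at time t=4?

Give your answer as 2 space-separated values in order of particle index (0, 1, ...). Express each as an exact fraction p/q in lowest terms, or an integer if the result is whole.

Answer: 12 14

Derivation:
Collision at t=7/2: particles 0 and 1 swap velocities; positions: p0=25/2 p1=25/2; velocities now: v0=-1 v1=3
Advance to t=4 (no further collisions before then); velocities: v0=-1 v1=3; positions = 12 14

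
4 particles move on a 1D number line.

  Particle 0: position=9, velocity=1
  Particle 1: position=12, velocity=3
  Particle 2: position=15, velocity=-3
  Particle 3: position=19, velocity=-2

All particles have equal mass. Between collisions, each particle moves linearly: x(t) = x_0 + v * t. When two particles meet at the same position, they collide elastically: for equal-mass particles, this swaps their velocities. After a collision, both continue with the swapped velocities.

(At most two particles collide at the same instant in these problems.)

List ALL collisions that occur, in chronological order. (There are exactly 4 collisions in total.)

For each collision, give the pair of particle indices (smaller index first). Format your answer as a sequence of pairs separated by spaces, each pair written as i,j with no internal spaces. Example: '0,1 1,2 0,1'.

Collision at t=1/2: particles 1 and 2 swap velocities; positions: p0=19/2 p1=27/2 p2=27/2 p3=18; velocities now: v0=1 v1=-3 v2=3 v3=-2
Collision at t=7/5: particles 2 and 3 swap velocities; positions: p0=52/5 p1=54/5 p2=81/5 p3=81/5; velocities now: v0=1 v1=-3 v2=-2 v3=3
Collision at t=3/2: particles 0 and 1 swap velocities; positions: p0=21/2 p1=21/2 p2=16 p3=33/2; velocities now: v0=-3 v1=1 v2=-2 v3=3
Collision at t=10/3: particles 1 and 2 swap velocities; positions: p0=5 p1=37/3 p2=37/3 p3=22; velocities now: v0=-3 v1=-2 v2=1 v3=3

Answer: 1,2 2,3 0,1 1,2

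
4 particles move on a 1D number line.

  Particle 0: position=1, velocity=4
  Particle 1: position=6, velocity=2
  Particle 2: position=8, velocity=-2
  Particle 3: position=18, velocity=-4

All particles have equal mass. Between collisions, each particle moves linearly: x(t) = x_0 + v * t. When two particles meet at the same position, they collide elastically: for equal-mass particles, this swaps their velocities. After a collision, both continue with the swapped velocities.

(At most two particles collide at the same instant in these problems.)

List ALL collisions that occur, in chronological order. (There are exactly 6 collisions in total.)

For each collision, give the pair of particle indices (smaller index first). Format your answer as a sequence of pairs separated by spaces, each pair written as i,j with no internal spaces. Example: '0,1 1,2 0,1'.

Answer: 1,2 0,1 2,3 1,2 2,3 0,1

Derivation:
Collision at t=1/2: particles 1 and 2 swap velocities; positions: p0=3 p1=7 p2=7 p3=16; velocities now: v0=4 v1=-2 v2=2 v3=-4
Collision at t=7/6: particles 0 and 1 swap velocities; positions: p0=17/3 p1=17/3 p2=25/3 p3=40/3; velocities now: v0=-2 v1=4 v2=2 v3=-4
Collision at t=2: particles 2 and 3 swap velocities; positions: p0=4 p1=9 p2=10 p3=10; velocities now: v0=-2 v1=4 v2=-4 v3=2
Collision at t=17/8: particles 1 and 2 swap velocities; positions: p0=15/4 p1=19/2 p2=19/2 p3=41/4; velocities now: v0=-2 v1=-4 v2=4 v3=2
Collision at t=5/2: particles 2 and 3 swap velocities; positions: p0=3 p1=8 p2=11 p3=11; velocities now: v0=-2 v1=-4 v2=2 v3=4
Collision at t=5: particles 0 and 1 swap velocities; positions: p0=-2 p1=-2 p2=16 p3=21; velocities now: v0=-4 v1=-2 v2=2 v3=4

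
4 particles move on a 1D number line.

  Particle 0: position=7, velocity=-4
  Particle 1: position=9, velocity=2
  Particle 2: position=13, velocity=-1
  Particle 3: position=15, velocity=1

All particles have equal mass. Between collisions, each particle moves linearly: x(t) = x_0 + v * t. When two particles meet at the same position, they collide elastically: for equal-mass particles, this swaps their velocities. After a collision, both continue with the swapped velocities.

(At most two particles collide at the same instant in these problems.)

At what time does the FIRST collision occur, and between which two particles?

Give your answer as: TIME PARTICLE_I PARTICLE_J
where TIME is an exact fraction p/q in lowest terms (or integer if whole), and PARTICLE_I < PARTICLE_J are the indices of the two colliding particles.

Answer: 4/3 1 2

Derivation:
Pair (0,1): pos 7,9 vel -4,2 -> not approaching (rel speed -6 <= 0)
Pair (1,2): pos 9,13 vel 2,-1 -> gap=4, closing at 3/unit, collide at t=4/3
Pair (2,3): pos 13,15 vel -1,1 -> not approaching (rel speed -2 <= 0)
Earliest collision: t=4/3 between 1 and 2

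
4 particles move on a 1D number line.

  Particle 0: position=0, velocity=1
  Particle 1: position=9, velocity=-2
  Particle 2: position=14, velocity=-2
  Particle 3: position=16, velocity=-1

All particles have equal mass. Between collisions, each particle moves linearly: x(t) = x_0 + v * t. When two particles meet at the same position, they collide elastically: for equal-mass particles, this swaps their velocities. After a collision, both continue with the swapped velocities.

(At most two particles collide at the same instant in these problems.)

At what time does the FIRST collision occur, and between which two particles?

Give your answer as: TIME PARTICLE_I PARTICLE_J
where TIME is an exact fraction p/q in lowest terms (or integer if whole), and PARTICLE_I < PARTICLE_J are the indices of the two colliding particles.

Answer: 3 0 1

Derivation:
Pair (0,1): pos 0,9 vel 1,-2 -> gap=9, closing at 3/unit, collide at t=3
Pair (1,2): pos 9,14 vel -2,-2 -> not approaching (rel speed 0 <= 0)
Pair (2,3): pos 14,16 vel -2,-1 -> not approaching (rel speed -1 <= 0)
Earliest collision: t=3 between 0 and 1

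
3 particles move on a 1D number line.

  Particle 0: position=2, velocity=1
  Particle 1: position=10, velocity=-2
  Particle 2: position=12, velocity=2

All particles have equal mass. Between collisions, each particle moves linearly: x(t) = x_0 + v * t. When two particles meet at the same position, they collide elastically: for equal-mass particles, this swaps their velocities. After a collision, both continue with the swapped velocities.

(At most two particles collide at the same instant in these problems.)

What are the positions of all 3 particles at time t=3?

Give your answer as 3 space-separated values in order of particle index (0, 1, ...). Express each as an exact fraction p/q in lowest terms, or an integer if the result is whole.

Collision at t=8/3: particles 0 and 1 swap velocities; positions: p0=14/3 p1=14/3 p2=52/3; velocities now: v0=-2 v1=1 v2=2
Advance to t=3 (no further collisions before then); velocities: v0=-2 v1=1 v2=2; positions = 4 5 18

Answer: 4 5 18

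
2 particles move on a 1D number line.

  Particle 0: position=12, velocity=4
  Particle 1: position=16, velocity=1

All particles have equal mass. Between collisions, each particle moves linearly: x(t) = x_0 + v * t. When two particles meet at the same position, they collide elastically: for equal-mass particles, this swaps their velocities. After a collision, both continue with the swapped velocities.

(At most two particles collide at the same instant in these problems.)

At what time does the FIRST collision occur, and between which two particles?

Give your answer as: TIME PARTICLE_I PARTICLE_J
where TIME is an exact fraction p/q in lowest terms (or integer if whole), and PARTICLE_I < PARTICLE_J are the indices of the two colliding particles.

Pair (0,1): pos 12,16 vel 4,1 -> gap=4, closing at 3/unit, collide at t=4/3
Earliest collision: t=4/3 between 0 and 1

Answer: 4/3 0 1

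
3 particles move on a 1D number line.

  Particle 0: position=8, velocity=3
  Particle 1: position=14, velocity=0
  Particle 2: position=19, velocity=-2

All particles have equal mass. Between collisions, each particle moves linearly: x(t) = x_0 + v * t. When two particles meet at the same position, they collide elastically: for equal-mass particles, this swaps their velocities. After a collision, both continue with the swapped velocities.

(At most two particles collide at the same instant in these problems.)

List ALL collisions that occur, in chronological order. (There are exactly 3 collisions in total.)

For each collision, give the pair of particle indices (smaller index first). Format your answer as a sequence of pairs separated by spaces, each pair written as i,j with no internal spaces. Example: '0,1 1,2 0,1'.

Collision at t=2: particles 0 and 1 swap velocities; positions: p0=14 p1=14 p2=15; velocities now: v0=0 v1=3 v2=-2
Collision at t=11/5: particles 1 and 2 swap velocities; positions: p0=14 p1=73/5 p2=73/5; velocities now: v0=0 v1=-2 v2=3
Collision at t=5/2: particles 0 and 1 swap velocities; positions: p0=14 p1=14 p2=31/2; velocities now: v0=-2 v1=0 v2=3

Answer: 0,1 1,2 0,1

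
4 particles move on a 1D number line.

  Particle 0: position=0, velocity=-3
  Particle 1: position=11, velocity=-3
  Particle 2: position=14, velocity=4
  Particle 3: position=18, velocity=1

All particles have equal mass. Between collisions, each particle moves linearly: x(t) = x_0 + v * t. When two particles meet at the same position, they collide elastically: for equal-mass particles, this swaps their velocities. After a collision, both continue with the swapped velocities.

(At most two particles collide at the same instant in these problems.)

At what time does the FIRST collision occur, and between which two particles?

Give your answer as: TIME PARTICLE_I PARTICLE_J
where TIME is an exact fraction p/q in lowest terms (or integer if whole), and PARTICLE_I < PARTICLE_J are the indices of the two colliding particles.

Answer: 4/3 2 3

Derivation:
Pair (0,1): pos 0,11 vel -3,-3 -> not approaching (rel speed 0 <= 0)
Pair (1,2): pos 11,14 vel -3,4 -> not approaching (rel speed -7 <= 0)
Pair (2,3): pos 14,18 vel 4,1 -> gap=4, closing at 3/unit, collide at t=4/3
Earliest collision: t=4/3 between 2 and 3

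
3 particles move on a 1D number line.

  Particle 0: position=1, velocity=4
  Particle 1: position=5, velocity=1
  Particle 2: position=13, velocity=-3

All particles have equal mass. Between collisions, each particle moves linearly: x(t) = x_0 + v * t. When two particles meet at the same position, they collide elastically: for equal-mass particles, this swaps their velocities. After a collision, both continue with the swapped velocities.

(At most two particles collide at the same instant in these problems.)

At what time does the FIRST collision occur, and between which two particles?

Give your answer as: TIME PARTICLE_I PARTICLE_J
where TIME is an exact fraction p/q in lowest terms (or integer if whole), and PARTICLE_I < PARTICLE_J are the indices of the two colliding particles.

Pair (0,1): pos 1,5 vel 4,1 -> gap=4, closing at 3/unit, collide at t=4/3
Pair (1,2): pos 5,13 vel 1,-3 -> gap=8, closing at 4/unit, collide at t=2
Earliest collision: t=4/3 between 0 and 1

Answer: 4/3 0 1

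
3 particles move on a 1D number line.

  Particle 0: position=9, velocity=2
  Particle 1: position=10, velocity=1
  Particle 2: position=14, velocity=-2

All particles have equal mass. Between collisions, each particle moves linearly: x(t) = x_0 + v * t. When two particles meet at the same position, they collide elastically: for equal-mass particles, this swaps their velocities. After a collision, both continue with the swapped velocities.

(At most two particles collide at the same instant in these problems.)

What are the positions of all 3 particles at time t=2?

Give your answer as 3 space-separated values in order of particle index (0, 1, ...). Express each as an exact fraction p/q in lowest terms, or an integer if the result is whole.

Collision at t=1: particles 0 and 1 swap velocities; positions: p0=11 p1=11 p2=12; velocities now: v0=1 v1=2 v2=-2
Collision at t=5/4: particles 1 and 2 swap velocities; positions: p0=45/4 p1=23/2 p2=23/2; velocities now: v0=1 v1=-2 v2=2
Collision at t=4/3: particles 0 and 1 swap velocities; positions: p0=34/3 p1=34/3 p2=35/3; velocities now: v0=-2 v1=1 v2=2
Advance to t=2 (no further collisions before then); velocities: v0=-2 v1=1 v2=2; positions = 10 12 13

Answer: 10 12 13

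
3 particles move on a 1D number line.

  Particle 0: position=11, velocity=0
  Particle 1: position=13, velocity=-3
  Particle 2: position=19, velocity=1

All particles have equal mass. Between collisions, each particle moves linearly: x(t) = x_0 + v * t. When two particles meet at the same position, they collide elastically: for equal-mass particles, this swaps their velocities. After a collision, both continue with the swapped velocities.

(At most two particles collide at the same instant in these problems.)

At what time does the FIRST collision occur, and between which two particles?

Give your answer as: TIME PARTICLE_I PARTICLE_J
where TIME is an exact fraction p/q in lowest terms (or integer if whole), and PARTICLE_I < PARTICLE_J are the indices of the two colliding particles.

Answer: 2/3 0 1

Derivation:
Pair (0,1): pos 11,13 vel 0,-3 -> gap=2, closing at 3/unit, collide at t=2/3
Pair (1,2): pos 13,19 vel -3,1 -> not approaching (rel speed -4 <= 0)
Earliest collision: t=2/3 between 0 and 1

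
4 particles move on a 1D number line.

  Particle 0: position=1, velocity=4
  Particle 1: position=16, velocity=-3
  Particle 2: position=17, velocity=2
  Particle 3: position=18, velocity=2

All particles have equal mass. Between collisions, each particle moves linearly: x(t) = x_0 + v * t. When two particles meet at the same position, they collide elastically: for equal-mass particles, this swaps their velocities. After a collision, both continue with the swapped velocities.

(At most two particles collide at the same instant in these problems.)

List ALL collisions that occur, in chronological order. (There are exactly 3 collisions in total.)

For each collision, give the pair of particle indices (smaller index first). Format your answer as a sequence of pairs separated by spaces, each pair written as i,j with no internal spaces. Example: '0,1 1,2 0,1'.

Answer: 0,1 1,2 2,3

Derivation:
Collision at t=15/7: particles 0 and 1 swap velocities; positions: p0=67/7 p1=67/7 p2=149/7 p3=156/7; velocities now: v0=-3 v1=4 v2=2 v3=2
Collision at t=8: particles 1 and 2 swap velocities; positions: p0=-8 p1=33 p2=33 p3=34; velocities now: v0=-3 v1=2 v2=4 v3=2
Collision at t=17/2: particles 2 and 3 swap velocities; positions: p0=-19/2 p1=34 p2=35 p3=35; velocities now: v0=-3 v1=2 v2=2 v3=4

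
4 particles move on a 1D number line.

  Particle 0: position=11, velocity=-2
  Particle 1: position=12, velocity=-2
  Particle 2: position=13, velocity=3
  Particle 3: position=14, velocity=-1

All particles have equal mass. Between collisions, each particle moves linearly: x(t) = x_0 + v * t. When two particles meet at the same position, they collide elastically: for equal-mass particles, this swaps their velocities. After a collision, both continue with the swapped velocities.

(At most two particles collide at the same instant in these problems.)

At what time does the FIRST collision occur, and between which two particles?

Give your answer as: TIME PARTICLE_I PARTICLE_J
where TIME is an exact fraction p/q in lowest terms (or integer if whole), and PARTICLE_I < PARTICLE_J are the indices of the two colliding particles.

Pair (0,1): pos 11,12 vel -2,-2 -> not approaching (rel speed 0 <= 0)
Pair (1,2): pos 12,13 vel -2,3 -> not approaching (rel speed -5 <= 0)
Pair (2,3): pos 13,14 vel 3,-1 -> gap=1, closing at 4/unit, collide at t=1/4
Earliest collision: t=1/4 between 2 and 3

Answer: 1/4 2 3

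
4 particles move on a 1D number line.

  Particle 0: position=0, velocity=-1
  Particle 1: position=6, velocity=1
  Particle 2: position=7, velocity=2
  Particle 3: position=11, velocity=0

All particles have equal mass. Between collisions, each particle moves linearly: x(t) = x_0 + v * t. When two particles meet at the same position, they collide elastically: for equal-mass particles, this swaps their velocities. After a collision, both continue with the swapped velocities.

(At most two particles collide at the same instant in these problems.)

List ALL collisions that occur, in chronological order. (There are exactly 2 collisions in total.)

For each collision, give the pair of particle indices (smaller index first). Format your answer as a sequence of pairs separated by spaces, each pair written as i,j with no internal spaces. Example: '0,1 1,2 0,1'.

Answer: 2,3 1,2

Derivation:
Collision at t=2: particles 2 and 3 swap velocities; positions: p0=-2 p1=8 p2=11 p3=11; velocities now: v0=-1 v1=1 v2=0 v3=2
Collision at t=5: particles 1 and 2 swap velocities; positions: p0=-5 p1=11 p2=11 p3=17; velocities now: v0=-1 v1=0 v2=1 v3=2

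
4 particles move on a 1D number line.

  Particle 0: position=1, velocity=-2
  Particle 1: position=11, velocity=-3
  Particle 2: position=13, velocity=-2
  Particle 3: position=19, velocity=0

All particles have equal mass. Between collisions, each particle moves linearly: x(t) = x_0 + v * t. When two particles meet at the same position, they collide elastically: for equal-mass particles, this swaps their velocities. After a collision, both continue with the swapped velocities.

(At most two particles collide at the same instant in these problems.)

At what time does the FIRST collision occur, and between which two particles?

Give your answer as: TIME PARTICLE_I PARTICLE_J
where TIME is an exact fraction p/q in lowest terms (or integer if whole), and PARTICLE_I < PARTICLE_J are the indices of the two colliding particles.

Pair (0,1): pos 1,11 vel -2,-3 -> gap=10, closing at 1/unit, collide at t=10
Pair (1,2): pos 11,13 vel -3,-2 -> not approaching (rel speed -1 <= 0)
Pair (2,3): pos 13,19 vel -2,0 -> not approaching (rel speed -2 <= 0)
Earliest collision: t=10 between 0 and 1

Answer: 10 0 1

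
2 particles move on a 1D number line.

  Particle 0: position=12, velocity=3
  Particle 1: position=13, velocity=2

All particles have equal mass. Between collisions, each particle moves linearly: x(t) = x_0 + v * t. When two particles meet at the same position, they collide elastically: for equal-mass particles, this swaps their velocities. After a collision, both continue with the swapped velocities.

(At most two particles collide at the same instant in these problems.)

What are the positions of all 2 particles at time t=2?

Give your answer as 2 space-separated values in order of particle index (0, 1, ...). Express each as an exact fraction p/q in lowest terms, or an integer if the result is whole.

Answer: 17 18

Derivation:
Collision at t=1: particles 0 and 1 swap velocities; positions: p0=15 p1=15; velocities now: v0=2 v1=3
Advance to t=2 (no further collisions before then); velocities: v0=2 v1=3; positions = 17 18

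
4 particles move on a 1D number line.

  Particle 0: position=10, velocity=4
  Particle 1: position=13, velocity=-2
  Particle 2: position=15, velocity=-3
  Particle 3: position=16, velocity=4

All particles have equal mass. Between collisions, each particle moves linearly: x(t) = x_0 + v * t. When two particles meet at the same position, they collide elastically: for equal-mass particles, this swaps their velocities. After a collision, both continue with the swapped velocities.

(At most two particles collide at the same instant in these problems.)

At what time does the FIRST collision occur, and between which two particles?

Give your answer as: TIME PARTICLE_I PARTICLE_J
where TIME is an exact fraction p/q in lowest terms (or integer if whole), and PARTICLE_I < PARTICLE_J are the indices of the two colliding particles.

Answer: 1/2 0 1

Derivation:
Pair (0,1): pos 10,13 vel 4,-2 -> gap=3, closing at 6/unit, collide at t=1/2
Pair (1,2): pos 13,15 vel -2,-3 -> gap=2, closing at 1/unit, collide at t=2
Pair (2,3): pos 15,16 vel -3,4 -> not approaching (rel speed -7 <= 0)
Earliest collision: t=1/2 between 0 and 1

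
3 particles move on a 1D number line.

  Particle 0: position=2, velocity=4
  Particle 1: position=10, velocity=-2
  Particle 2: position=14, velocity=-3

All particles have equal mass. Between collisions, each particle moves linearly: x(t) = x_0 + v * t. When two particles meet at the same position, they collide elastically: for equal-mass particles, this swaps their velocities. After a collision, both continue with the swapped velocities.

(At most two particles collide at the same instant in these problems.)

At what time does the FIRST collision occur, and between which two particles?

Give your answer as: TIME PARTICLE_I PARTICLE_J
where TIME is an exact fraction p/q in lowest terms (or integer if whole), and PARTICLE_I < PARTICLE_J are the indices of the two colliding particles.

Answer: 4/3 0 1

Derivation:
Pair (0,1): pos 2,10 vel 4,-2 -> gap=8, closing at 6/unit, collide at t=4/3
Pair (1,2): pos 10,14 vel -2,-3 -> gap=4, closing at 1/unit, collide at t=4
Earliest collision: t=4/3 between 0 and 1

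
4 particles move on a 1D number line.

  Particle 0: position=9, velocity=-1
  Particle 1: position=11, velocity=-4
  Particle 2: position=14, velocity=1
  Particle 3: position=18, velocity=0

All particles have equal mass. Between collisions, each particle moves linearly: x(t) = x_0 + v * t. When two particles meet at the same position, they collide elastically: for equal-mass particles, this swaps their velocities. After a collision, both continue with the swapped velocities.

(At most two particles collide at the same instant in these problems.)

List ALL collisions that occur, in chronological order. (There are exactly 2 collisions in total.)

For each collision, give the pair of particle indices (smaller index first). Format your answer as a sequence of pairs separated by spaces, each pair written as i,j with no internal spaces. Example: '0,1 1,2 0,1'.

Collision at t=2/3: particles 0 and 1 swap velocities; positions: p0=25/3 p1=25/3 p2=44/3 p3=18; velocities now: v0=-4 v1=-1 v2=1 v3=0
Collision at t=4: particles 2 and 3 swap velocities; positions: p0=-5 p1=5 p2=18 p3=18; velocities now: v0=-4 v1=-1 v2=0 v3=1

Answer: 0,1 2,3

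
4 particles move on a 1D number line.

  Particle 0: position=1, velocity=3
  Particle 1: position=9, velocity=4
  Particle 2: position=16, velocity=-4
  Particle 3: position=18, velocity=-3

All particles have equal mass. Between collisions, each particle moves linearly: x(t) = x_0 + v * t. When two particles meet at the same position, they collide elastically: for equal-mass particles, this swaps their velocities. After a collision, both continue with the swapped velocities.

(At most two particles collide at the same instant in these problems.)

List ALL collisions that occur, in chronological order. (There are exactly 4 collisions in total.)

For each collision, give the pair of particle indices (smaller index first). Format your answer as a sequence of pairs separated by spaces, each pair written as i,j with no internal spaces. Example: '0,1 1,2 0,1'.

Answer: 1,2 2,3 0,1 1,2

Derivation:
Collision at t=7/8: particles 1 and 2 swap velocities; positions: p0=29/8 p1=25/2 p2=25/2 p3=123/8; velocities now: v0=3 v1=-4 v2=4 v3=-3
Collision at t=9/7: particles 2 and 3 swap velocities; positions: p0=34/7 p1=76/7 p2=99/7 p3=99/7; velocities now: v0=3 v1=-4 v2=-3 v3=4
Collision at t=15/7: particles 0 and 1 swap velocities; positions: p0=52/7 p1=52/7 p2=81/7 p3=123/7; velocities now: v0=-4 v1=3 v2=-3 v3=4
Collision at t=17/6: particles 1 and 2 swap velocities; positions: p0=14/3 p1=19/2 p2=19/2 p3=61/3; velocities now: v0=-4 v1=-3 v2=3 v3=4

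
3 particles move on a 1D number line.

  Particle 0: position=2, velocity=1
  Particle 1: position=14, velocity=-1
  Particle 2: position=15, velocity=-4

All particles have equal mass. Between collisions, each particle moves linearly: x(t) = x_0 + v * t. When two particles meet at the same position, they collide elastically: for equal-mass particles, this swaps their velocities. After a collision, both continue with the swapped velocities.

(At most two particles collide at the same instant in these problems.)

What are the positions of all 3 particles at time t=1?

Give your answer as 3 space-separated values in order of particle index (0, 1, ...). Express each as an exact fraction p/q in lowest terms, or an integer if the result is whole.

Answer: 3 11 13

Derivation:
Collision at t=1/3: particles 1 and 2 swap velocities; positions: p0=7/3 p1=41/3 p2=41/3; velocities now: v0=1 v1=-4 v2=-1
Advance to t=1 (no further collisions before then); velocities: v0=1 v1=-4 v2=-1; positions = 3 11 13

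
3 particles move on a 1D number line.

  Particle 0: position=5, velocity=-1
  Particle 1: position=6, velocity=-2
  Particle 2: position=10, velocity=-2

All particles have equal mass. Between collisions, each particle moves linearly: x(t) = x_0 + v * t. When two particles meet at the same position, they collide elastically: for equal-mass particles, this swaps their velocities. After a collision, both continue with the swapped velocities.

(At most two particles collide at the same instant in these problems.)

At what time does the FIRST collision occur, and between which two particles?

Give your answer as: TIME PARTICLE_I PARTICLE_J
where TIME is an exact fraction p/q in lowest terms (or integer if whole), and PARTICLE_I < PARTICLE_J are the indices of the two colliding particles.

Answer: 1 0 1

Derivation:
Pair (0,1): pos 5,6 vel -1,-2 -> gap=1, closing at 1/unit, collide at t=1
Pair (1,2): pos 6,10 vel -2,-2 -> not approaching (rel speed 0 <= 0)
Earliest collision: t=1 between 0 and 1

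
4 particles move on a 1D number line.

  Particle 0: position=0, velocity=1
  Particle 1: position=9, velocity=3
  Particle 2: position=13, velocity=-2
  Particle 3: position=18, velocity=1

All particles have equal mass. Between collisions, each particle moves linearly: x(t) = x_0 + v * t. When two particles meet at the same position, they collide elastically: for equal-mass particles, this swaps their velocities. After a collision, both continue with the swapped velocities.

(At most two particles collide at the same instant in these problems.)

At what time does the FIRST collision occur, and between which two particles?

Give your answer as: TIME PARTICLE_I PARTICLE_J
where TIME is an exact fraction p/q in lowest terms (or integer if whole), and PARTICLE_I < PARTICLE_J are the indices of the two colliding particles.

Pair (0,1): pos 0,9 vel 1,3 -> not approaching (rel speed -2 <= 0)
Pair (1,2): pos 9,13 vel 3,-2 -> gap=4, closing at 5/unit, collide at t=4/5
Pair (2,3): pos 13,18 vel -2,1 -> not approaching (rel speed -3 <= 0)
Earliest collision: t=4/5 between 1 and 2

Answer: 4/5 1 2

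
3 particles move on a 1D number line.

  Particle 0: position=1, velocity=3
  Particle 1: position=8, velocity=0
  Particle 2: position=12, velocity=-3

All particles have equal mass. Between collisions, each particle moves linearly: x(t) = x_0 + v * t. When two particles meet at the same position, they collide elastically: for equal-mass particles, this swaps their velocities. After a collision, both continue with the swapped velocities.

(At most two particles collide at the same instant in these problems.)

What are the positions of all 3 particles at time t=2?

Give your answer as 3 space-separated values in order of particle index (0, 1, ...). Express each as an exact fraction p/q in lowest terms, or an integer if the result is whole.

Collision at t=4/3: particles 1 and 2 swap velocities; positions: p0=5 p1=8 p2=8; velocities now: v0=3 v1=-3 v2=0
Collision at t=11/6: particles 0 and 1 swap velocities; positions: p0=13/2 p1=13/2 p2=8; velocities now: v0=-3 v1=3 v2=0
Advance to t=2 (no further collisions before then); velocities: v0=-3 v1=3 v2=0; positions = 6 7 8

Answer: 6 7 8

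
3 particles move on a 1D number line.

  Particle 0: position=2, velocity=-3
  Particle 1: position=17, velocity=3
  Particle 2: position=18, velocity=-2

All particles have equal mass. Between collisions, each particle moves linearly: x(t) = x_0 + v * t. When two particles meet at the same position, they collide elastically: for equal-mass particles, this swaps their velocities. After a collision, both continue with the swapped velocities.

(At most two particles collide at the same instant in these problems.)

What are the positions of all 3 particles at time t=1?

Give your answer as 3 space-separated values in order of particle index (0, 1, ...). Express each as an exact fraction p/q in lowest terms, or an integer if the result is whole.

Answer: -1 16 20

Derivation:
Collision at t=1/5: particles 1 and 2 swap velocities; positions: p0=7/5 p1=88/5 p2=88/5; velocities now: v0=-3 v1=-2 v2=3
Advance to t=1 (no further collisions before then); velocities: v0=-3 v1=-2 v2=3; positions = -1 16 20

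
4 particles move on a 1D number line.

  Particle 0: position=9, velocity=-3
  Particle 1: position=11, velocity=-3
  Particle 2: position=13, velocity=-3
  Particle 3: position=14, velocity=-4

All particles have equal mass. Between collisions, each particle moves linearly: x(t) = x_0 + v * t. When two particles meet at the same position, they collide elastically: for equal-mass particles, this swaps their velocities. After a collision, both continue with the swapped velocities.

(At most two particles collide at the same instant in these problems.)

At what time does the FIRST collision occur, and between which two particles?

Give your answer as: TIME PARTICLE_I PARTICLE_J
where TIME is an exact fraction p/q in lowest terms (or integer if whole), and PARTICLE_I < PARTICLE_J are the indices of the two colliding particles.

Pair (0,1): pos 9,11 vel -3,-3 -> not approaching (rel speed 0 <= 0)
Pair (1,2): pos 11,13 vel -3,-3 -> not approaching (rel speed 0 <= 0)
Pair (2,3): pos 13,14 vel -3,-4 -> gap=1, closing at 1/unit, collide at t=1
Earliest collision: t=1 between 2 and 3

Answer: 1 2 3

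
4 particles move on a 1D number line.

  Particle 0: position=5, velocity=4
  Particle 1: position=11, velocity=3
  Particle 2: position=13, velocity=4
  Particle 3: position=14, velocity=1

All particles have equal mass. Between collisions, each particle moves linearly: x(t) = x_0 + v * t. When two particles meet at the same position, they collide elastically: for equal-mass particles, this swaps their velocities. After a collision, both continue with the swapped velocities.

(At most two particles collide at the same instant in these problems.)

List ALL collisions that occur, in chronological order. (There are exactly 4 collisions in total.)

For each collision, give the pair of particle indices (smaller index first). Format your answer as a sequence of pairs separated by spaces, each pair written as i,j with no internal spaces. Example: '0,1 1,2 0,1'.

Collision at t=1/3: particles 2 and 3 swap velocities; positions: p0=19/3 p1=12 p2=43/3 p3=43/3; velocities now: v0=4 v1=3 v2=1 v3=4
Collision at t=3/2: particles 1 and 2 swap velocities; positions: p0=11 p1=31/2 p2=31/2 p3=19; velocities now: v0=4 v1=1 v2=3 v3=4
Collision at t=3: particles 0 and 1 swap velocities; positions: p0=17 p1=17 p2=20 p3=25; velocities now: v0=1 v1=4 v2=3 v3=4
Collision at t=6: particles 1 and 2 swap velocities; positions: p0=20 p1=29 p2=29 p3=37; velocities now: v0=1 v1=3 v2=4 v3=4

Answer: 2,3 1,2 0,1 1,2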